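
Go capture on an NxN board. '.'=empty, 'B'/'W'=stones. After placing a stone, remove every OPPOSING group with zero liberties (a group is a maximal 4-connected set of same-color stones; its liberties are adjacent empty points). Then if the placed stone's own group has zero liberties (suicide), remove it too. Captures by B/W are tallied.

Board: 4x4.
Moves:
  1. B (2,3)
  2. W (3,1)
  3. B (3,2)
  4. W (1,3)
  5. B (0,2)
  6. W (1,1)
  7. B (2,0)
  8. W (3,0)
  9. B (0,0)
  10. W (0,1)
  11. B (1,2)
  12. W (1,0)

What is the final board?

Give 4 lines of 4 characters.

Answer: .WB.
WWBW
B..B
WWB.

Derivation:
Move 1: B@(2,3) -> caps B=0 W=0
Move 2: W@(3,1) -> caps B=0 W=0
Move 3: B@(3,2) -> caps B=0 W=0
Move 4: W@(1,3) -> caps B=0 W=0
Move 5: B@(0,2) -> caps B=0 W=0
Move 6: W@(1,1) -> caps B=0 W=0
Move 7: B@(2,0) -> caps B=0 W=0
Move 8: W@(3,0) -> caps B=0 W=0
Move 9: B@(0,0) -> caps B=0 W=0
Move 10: W@(0,1) -> caps B=0 W=0
Move 11: B@(1,2) -> caps B=0 W=0
Move 12: W@(1,0) -> caps B=0 W=1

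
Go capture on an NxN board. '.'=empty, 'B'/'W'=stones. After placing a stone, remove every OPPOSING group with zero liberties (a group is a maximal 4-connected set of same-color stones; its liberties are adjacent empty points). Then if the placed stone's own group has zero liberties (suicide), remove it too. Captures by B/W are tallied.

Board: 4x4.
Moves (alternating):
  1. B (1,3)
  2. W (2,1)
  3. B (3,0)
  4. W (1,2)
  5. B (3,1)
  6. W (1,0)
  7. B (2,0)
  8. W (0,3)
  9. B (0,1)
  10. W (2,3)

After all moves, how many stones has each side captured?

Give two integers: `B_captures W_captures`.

Move 1: B@(1,3) -> caps B=0 W=0
Move 2: W@(2,1) -> caps B=0 W=0
Move 3: B@(3,0) -> caps B=0 W=0
Move 4: W@(1,2) -> caps B=0 W=0
Move 5: B@(3,1) -> caps B=0 W=0
Move 6: W@(1,0) -> caps B=0 W=0
Move 7: B@(2,0) -> caps B=0 W=0
Move 8: W@(0,3) -> caps B=0 W=0
Move 9: B@(0,1) -> caps B=0 W=0
Move 10: W@(2,3) -> caps B=0 W=1

Answer: 0 1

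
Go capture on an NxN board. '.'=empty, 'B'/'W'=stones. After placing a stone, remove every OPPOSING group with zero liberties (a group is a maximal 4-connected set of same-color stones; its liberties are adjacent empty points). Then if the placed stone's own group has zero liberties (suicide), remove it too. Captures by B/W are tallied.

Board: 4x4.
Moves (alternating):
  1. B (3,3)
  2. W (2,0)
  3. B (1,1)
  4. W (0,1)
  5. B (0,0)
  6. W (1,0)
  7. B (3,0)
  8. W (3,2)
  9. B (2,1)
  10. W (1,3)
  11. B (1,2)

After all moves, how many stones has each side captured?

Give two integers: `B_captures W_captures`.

Move 1: B@(3,3) -> caps B=0 W=0
Move 2: W@(2,0) -> caps B=0 W=0
Move 3: B@(1,1) -> caps B=0 W=0
Move 4: W@(0,1) -> caps B=0 W=0
Move 5: B@(0,0) -> caps B=0 W=0
Move 6: W@(1,0) -> caps B=0 W=1
Move 7: B@(3,0) -> caps B=0 W=1
Move 8: W@(3,2) -> caps B=0 W=1
Move 9: B@(2,1) -> caps B=0 W=1
Move 10: W@(1,3) -> caps B=0 W=1
Move 11: B@(1,2) -> caps B=0 W=1

Answer: 0 1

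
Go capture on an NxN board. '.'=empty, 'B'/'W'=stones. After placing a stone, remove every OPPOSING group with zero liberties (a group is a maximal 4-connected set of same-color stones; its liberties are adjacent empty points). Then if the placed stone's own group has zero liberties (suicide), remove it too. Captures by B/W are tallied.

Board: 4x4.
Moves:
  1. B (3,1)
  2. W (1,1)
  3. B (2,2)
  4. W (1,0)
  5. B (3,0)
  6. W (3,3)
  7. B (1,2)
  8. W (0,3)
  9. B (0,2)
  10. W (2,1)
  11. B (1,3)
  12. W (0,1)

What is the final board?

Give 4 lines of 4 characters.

Move 1: B@(3,1) -> caps B=0 W=0
Move 2: W@(1,1) -> caps B=0 W=0
Move 3: B@(2,2) -> caps B=0 W=0
Move 4: W@(1,0) -> caps B=0 W=0
Move 5: B@(3,0) -> caps B=0 W=0
Move 6: W@(3,3) -> caps B=0 W=0
Move 7: B@(1,2) -> caps B=0 W=0
Move 8: W@(0,3) -> caps B=0 W=0
Move 9: B@(0,2) -> caps B=0 W=0
Move 10: W@(2,1) -> caps B=0 W=0
Move 11: B@(1,3) -> caps B=1 W=0
Move 12: W@(0,1) -> caps B=1 W=0

Answer: .WB.
WWBB
.WB.
BB.W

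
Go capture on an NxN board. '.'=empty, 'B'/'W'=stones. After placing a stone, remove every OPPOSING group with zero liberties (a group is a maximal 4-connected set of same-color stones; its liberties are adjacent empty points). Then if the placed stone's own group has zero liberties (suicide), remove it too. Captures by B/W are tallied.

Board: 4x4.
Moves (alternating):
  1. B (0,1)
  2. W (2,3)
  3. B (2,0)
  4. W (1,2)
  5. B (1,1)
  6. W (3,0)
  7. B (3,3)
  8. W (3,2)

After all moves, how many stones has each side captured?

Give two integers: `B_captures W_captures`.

Move 1: B@(0,1) -> caps B=0 W=0
Move 2: W@(2,3) -> caps B=0 W=0
Move 3: B@(2,0) -> caps B=0 W=0
Move 4: W@(1,2) -> caps B=0 W=0
Move 5: B@(1,1) -> caps B=0 W=0
Move 6: W@(3,0) -> caps B=0 W=0
Move 7: B@(3,3) -> caps B=0 W=0
Move 8: W@(3,2) -> caps B=0 W=1

Answer: 0 1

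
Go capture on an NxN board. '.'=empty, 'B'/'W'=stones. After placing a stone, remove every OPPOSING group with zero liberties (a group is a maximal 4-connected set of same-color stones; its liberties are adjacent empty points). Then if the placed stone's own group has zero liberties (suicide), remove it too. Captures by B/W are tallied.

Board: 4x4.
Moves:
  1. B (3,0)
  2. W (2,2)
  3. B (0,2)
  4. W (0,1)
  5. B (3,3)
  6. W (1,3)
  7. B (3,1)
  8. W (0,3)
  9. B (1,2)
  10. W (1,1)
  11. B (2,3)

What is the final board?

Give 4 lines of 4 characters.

Move 1: B@(3,0) -> caps B=0 W=0
Move 2: W@(2,2) -> caps B=0 W=0
Move 3: B@(0,2) -> caps B=0 W=0
Move 4: W@(0,1) -> caps B=0 W=0
Move 5: B@(3,3) -> caps B=0 W=0
Move 6: W@(1,3) -> caps B=0 W=0
Move 7: B@(3,1) -> caps B=0 W=0
Move 8: W@(0,3) -> caps B=0 W=0
Move 9: B@(1,2) -> caps B=0 W=0
Move 10: W@(1,1) -> caps B=0 W=2
Move 11: B@(2,3) -> caps B=0 W=2

Answer: .W.W
.W.W
..WB
BB.B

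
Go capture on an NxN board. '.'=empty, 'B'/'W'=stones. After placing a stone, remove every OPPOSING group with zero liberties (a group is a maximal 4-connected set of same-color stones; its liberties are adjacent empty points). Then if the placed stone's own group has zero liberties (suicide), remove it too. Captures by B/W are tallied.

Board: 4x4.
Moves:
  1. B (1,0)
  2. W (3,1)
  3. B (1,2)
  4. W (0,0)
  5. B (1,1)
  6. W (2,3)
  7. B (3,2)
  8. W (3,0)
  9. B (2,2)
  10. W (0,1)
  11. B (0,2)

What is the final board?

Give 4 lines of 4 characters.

Answer: ..B.
BBB.
..BW
WWB.

Derivation:
Move 1: B@(1,0) -> caps B=0 W=0
Move 2: W@(3,1) -> caps B=0 W=0
Move 3: B@(1,2) -> caps B=0 W=0
Move 4: W@(0,0) -> caps B=0 W=0
Move 5: B@(1,1) -> caps B=0 W=0
Move 6: W@(2,3) -> caps B=0 W=0
Move 7: B@(3,2) -> caps B=0 W=0
Move 8: W@(3,0) -> caps B=0 W=0
Move 9: B@(2,2) -> caps B=0 W=0
Move 10: W@(0,1) -> caps B=0 W=0
Move 11: B@(0,2) -> caps B=2 W=0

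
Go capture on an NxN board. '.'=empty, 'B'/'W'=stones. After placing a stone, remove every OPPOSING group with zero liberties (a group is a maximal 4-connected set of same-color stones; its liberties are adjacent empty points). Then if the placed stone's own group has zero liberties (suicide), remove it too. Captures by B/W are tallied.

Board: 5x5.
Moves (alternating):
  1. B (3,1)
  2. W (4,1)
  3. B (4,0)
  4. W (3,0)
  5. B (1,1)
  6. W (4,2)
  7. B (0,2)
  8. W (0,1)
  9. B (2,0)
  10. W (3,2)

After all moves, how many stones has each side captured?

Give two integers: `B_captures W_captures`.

Answer: 0 1

Derivation:
Move 1: B@(3,1) -> caps B=0 W=0
Move 2: W@(4,1) -> caps B=0 W=0
Move 3: B@(4,0) -> caps B=0 W=0
Move 4: W@(3,0) -> caps B=0 W=1
Move 5: B@(1,1) -> caps B=0 W=1
Move 6: W@(4,2) -> caps B=0 W=1
Move 7: B@(0,2) -> caps B=0 W=1
Move 8: W@(0,1) -> caps B=0 W=1
Move 9: B@(2,0) -> caps B=0 W=1
Move 10: W@(3,2) -> caps B=0 W=1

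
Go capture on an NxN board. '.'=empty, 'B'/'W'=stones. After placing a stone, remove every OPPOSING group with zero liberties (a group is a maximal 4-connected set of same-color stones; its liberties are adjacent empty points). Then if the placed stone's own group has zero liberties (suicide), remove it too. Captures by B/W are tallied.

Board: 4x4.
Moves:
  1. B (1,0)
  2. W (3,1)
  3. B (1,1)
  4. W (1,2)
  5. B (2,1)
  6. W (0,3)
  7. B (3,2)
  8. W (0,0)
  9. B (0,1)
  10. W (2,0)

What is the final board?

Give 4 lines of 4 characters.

Move 1: B@(1,0) -> caps B=0 W=0
Move 2: W@(3,1) -> caps B=0 W=0
Move 3: B@(1,1) -> caps B=0 W=0
Move 4: W@(1,2) -> caps B=0 W=0
Move 5: B@(2,1) -> caps B=0 W=0
Move 6: W@(0,3) -> caps B=0 W=0
Move 7: B@(3,2) -> caps B=0 W=0
Move 8: W@(0,0) -> caps B=0 W=0
Move 9: B@(0,1) -> caps B=1 W=0
Move 10: W@(2,0) -> caps B=1 W=0

Answer: .B.W
BBW.
WB..
.WB.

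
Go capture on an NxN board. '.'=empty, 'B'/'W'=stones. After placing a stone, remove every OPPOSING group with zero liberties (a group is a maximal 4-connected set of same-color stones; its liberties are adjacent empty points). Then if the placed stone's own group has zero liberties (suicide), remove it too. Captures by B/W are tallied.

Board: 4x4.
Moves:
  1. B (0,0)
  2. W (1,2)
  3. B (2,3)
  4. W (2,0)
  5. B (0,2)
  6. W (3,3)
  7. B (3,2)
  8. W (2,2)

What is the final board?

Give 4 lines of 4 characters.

Move 1: B@(0,0) -> caps B=0 W=0
Move 2: W@(1,2) -> caps B=0 W=0
Move 3: B@(2,3) -> caps B=0 W=0
Move 4: W@(2,0) -> caps B=0 W=0
Move 5: B@(0,2) -> caps B=0 W=0
Move 6: W@(3,3) -> caps B=0 W=0
Move 7: B@(3,2) -> caps B=1 W=0
Move 8: W@(2,2) -> caps B=1 W=0

Answer: B.B.
..W.
W.WB
..B.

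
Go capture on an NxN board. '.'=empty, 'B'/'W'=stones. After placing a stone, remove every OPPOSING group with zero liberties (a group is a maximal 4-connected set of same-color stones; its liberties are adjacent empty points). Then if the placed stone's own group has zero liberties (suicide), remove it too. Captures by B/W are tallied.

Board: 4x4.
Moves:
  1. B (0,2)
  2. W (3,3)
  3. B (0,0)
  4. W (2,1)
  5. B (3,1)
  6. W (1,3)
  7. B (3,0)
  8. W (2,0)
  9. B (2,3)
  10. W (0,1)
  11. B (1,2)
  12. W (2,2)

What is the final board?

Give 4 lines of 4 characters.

Answer: BWB.
..BW
WWW.
BB.W

Derivation:
Move 1: B@(0,2) -> caps B=0 W=0
Move 2: W@(3,3) -> caps B=0 W=0
Move 3: B@(0,0) -> caps B=0 W=0
Move 4: W@(2,1) -> caps B=0 W=0
Move 5: B@(3,1) -> caps B=0 W=0
Move 6: W@(1,3) -> caps B=0 W=0
Move 7: B@(3,0) -> caps B=0 W=0
Move 8: W@(2,0) -> caps B=0 W=0
Move 9: B@(2,3) -> caps B=0 W=0
Move 10: W@(0,1) -> caps B=0 W=0
Move 11: B@(1,2) -> caps B=0 W=0
Move 12: W@(2,2) -> caps B=0 W=1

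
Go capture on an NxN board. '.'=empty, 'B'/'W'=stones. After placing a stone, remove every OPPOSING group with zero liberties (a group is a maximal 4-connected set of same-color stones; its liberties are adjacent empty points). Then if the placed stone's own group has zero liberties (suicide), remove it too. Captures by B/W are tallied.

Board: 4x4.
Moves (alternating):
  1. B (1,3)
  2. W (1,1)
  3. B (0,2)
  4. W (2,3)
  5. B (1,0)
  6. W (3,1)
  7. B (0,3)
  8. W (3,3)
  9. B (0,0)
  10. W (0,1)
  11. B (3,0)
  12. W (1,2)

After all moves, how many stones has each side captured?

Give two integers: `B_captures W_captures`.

Answer: 0 3

Derivation:
Move 1: B@(1,3) -> caps B=0 W=0
Move 2: W@(1,1) -> caps B=0 W=0
Move 3: B@(0,2) -> caps B=0 W=0
Move 4: W@(2,3) -> caps B=0 W=0
Move 5: B@(1,0) -> caps B=0 W=0
Move 6: W@(3,1) -> caps B=0 W=0
Move 7: B@(0,3) -> caps B=0 W=0
Move 8: W@(3,3) -> caps B=0 W=0
Move 9: B@(0,0) -> caps B=0 W=0
Move 10: W@(0,1) -> caps B=0 W=0
Move 11: B@(3,0) -> caps B=0 W=0
Move 12: W@(1,2) -> caps B=0 W=3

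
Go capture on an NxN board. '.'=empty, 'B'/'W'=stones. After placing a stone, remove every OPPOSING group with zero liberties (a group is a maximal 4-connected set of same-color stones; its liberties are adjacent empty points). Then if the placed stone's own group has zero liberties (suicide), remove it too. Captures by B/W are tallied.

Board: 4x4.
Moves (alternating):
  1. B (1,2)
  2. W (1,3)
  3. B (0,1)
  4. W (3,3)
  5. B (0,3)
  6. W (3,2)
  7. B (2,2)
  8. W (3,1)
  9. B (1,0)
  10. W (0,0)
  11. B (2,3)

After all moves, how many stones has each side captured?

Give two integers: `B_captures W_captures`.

Move 1: B@(1,2) -> caps B=0 W=0
Move 2: W@(1,3) -> caps B=0 W=0
Move 3: B@(0,1) -> caps B=0 W=0
Move 4: W@(3,3) -> caps B=0 W=0
Move 5: B@(0,3) -> caps B=0 W=0
Move 6: W@(3,2) -> caps B=0 W=0
Move 7: B@(2,2) -> caps B=0 W=0
Move 8: W@(3,1) -> caps B=0 W=0
Move 9: B@(1,0) -> caps B=0 W=0
Move 10: W@(0,0) -> caps B=0 W=0
Move 11: B@(2,3) -> caps B=1 W=0

Answer: 1 0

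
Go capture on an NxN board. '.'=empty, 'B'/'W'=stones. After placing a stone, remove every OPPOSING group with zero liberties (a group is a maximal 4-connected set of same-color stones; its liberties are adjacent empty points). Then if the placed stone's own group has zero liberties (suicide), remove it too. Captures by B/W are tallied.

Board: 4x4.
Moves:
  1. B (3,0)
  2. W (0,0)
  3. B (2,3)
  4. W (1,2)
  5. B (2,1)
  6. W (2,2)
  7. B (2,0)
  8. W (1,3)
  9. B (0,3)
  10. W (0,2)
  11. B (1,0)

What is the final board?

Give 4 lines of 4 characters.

Answer: W.W.
B.WW
BBWB
B...

Derivation:
Move 1: B@(3,0) -> caps B=0 W=0
Move 2: W@(0,0) -> caps B=0 W=0
Move 3: B@(2,3) -> caps B=0 W=0
Move 4: W@(1,2) -> caps B=0 W=0
Move 5: B@(2,1) -> caps B=0 W=0
Move 6: W@(2,2) -> caps B=0 W=0
Move 7: B@(2,0) -> caps B=0 W=0
Move 8: W@(1,3) -> caps B=0 W=0
Move 9: B@(0,3) -> caps B=0 W=0
Move 10: W@(0,2) -> caps B=0 W=1
Move 11: B@(1,0) -> caps B=0 W=1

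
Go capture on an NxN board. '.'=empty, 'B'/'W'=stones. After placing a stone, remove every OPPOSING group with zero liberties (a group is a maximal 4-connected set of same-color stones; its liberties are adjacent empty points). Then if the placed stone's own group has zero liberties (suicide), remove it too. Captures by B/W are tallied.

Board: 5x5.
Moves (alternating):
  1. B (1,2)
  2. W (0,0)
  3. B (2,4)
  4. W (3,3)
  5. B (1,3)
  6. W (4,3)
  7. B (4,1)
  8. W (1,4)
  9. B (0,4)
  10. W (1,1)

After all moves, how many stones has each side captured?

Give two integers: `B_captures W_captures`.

Answer: 1 0

Derivation:
Move 1: B@(1,2) -> caps B=0 W=0
Move 2: W@(0,0) -> caps B=0 W=0
Move 3: B@(2,4) -> caps B=0 W=0
Move 4: W@(3,3) -> caps B=0 W=0
Move 5: B@(1,3) -> caps B=0 W=0
Move 6: W@(4,3) -> caps B=0 W=0
Move 7: B@(4,1) -> caps B=0 W=0
Move 8: W@(1,4) -> caps B=0 W=0
Move 9: B@(0,4) -> caps B=1 W=0
Move 10: W@(1,1) -> caps B=1 W=0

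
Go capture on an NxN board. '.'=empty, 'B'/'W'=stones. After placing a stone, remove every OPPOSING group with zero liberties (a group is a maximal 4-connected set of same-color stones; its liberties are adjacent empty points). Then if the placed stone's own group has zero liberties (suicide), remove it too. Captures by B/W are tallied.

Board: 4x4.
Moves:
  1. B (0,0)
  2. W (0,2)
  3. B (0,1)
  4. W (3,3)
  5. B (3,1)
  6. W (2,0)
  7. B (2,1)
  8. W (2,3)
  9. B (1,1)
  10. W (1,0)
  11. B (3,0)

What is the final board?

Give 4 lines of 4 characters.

Move 1: B@(0,0) -> caps B=0 W=0
Move 2: W@(0,2) -> caps B=0 W=0
Move 3: B@(0,1) -> caps B=0 W=0
Move 4: W@(3,3) -> caps B=0 W=0
Move 5: B@(3,1) -> caps B=0 W=0
Move 6: W@(2,0) -> caps B=0 W=0
Move 7: B@(2,1) -> caps B=0 W=0
Move 8: W@(2,3) -> caps B=0 W=0
Move 9: B@(1,1) -> caps B=0 W=0
Move 10: W@(1,0) -> caps B=0 W=0
Move 11: B@(3,0) -> caps B=2 W=0

Answer: BBW.
.B..
.B.W
BB.W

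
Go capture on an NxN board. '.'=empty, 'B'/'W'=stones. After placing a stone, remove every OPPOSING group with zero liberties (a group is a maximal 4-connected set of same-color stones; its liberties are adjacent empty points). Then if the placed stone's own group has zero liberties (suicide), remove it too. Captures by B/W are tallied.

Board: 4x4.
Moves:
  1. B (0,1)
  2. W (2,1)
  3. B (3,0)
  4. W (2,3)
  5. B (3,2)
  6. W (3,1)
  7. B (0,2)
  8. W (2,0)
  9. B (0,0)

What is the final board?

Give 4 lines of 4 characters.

Move 1: B@(0,1) -> caps B=0 W=0
Move 2: W@(2,1) -> caps B=0 W=0
Move 3: B@(3,0) -> caps B=0 W=0
Move 4: W@(2,3) -> caps B=0 W=0
Move 5: B@(3,2) -> caps B=0 W=0
Move 6: W@(3,1) -> caps B=0 W=0
Move 7: B@(0,2) -> caps B=0 W=0
Move 8: W@(2,0) -> caps B=0 W=1
Move 9: B@(0,0) -> caps B=0 W=1

Answer: BBB.
....
WW.W
.WB.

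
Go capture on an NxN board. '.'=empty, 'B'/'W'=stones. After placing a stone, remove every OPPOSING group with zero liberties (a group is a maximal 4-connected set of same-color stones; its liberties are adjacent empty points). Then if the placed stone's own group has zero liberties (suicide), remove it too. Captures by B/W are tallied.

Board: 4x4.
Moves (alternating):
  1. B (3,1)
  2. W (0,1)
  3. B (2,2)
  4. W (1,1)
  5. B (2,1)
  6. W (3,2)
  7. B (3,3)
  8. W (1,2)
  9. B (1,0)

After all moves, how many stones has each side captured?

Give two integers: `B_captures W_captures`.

Move 1: B@(3,1) -> caps B=0 W=0
Move 2: W@(0,1) -> caps B=0 W=0
Move 3: B@(2,2) -> caps B=0 W=0
Move 4: W@(1,1) -> caps B=0 W=0
Move 5: B@(2,1) -> caps B=0 W=0
Move 6: W@(3,2) -> caps B=0 W=0
Move 7: B@(3,3) -> caps B=1 W=0
Move 8: W@(1,2) -> caps B=1 W=0
Move 9: B@(1,0) -> caps B=1 W=0

Answer: 1 0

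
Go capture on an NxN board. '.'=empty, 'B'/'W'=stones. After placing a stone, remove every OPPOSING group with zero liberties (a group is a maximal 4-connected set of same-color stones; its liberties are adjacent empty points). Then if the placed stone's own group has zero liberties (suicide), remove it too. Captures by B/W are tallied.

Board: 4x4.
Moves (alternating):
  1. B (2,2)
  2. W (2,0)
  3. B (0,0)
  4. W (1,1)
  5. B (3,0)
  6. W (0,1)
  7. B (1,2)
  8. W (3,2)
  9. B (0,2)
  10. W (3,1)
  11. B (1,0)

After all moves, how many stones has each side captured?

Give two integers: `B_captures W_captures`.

Move 1: B@(2,2) -> caps B=0 W=0
Move 2: W@(2,0) -> caps B=0 W=0
Move 3: B@(0,0) -> caps B=0 W=0
Move 4: W@(1,1) -> caps B=0 W=0
Move 5: B@(3,0) -> caps B=0 W=0
Move 6: W@(0,1) -> caps B=0 W=0
Move 7: B@(1,2) -> caps B=0 W=0
Move 8: W@(3,2) -> caps B=0 W=0
Move 9: B@(0,2) -> caps B=0 W=0
Move 10: W@(3,1) -> caps B=0 W=1
Move 11: B@(1,0) -> caps B=0 W=1

Answer: 0 1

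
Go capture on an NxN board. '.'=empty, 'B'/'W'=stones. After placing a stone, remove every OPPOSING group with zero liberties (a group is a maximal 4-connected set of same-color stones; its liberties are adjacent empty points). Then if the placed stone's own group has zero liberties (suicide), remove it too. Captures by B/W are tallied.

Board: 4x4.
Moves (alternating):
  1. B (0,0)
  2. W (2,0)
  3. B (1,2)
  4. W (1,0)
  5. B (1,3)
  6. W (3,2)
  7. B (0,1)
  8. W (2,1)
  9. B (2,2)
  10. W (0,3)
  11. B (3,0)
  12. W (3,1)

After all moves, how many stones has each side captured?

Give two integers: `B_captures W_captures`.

Answer: 0 1

Derivation:
Move 1: B@(0,0) -> caps B=0 W=0
Move 2: W@(2,0) -> caps B=0 W=0
Move 3: B@(1,2) -> caps B=0 W=0
Move 4: W@(1,0) -> caps B=0 W=0
Move 5: B@(1,3) -> caps B=0 W=0
Move 6: W@(3,2) -> caps B=0 W=0
Move 7: B@(0,1) -> caps B=0 W=0
Move 8: W@(2,1) -> caps B=0 W=0
Move 9: B@(2,2) -> caps B=0 W=0
Move 10: W@(0,3) -> caps B=0 W=0
Move 11: B@(3,0) -> caps B=0 W=0
Move 12: W@(3,1) -> caps B=0 W=1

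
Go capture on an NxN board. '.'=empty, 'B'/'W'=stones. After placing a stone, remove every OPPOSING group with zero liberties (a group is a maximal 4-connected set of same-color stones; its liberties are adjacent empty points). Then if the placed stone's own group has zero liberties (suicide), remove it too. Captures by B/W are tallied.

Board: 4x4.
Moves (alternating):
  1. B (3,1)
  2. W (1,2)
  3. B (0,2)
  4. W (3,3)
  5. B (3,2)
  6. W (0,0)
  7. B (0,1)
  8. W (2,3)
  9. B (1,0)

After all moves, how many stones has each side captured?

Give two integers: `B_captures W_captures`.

Move 1: B@(3,1) -> caps B=0 W=0
Move 2: W@(1,2) -> caps B=0 W=0
Move 3: B@(0,2) -> caps B=0 W=0
Move 4: W@(3,3) -> caps B=0 W=0
Move 5: B@(3,2) -> caps B=0 W=0
Move 6: W@(0,0) -> caps B=0 W=0
Move 7: B@(0,1) -> caps B=0 W=0
Move 8: W@(2,3) -> caps B=0 W=0
Move 9: B@(1,0) -> caps B=1 W=0

Answer: 1 0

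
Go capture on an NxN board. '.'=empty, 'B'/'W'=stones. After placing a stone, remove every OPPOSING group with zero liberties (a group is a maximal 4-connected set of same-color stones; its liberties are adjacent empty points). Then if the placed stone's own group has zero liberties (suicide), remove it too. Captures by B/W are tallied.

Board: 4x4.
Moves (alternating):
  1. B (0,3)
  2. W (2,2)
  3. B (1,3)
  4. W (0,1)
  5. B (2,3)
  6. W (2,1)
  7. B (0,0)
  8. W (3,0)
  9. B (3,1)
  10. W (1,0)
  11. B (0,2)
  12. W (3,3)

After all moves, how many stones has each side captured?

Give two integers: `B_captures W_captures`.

Move 1: B@(0,3) -> caps B=0 W=0
Move 2: W@(2,2) -> caps B=0 W=0
Move 3: B@(1,3) -> caps B=0 W=0
Move 4: W@(0,1) -> caps B=0 W=0
Move 5: B@(2,3) -> caps B=0 W=0
Move 6: W@(2,1) -> caps B=0 W=0
Move 7: B@(0,0) -> caps B=0 W=0
Move 8: W@(3,0) -> caps B=0 W=0
Move 9: B@(3,1) -> caps B=0 W=0
Move 10: W@(1,0) -> caps B=0 W=1
Move 11: B@(0,2) -> caps B=0 W=1
Move 12: W@(3,3) -> caps B=0 W=1

Answer: 0 1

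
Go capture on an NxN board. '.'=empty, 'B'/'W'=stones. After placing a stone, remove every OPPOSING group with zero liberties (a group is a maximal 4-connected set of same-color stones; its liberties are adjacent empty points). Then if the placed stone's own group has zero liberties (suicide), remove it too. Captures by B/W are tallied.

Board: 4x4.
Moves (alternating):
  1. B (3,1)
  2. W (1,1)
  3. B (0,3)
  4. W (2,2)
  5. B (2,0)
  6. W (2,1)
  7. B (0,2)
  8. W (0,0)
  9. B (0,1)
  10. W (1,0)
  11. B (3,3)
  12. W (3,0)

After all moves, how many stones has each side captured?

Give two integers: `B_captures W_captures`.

Move 1: B@(3,1) -> caps B=0 W=0
Move 2: W@(1,1) -> caps B=0 W=0
Move 3: B@(0,3) -> caps B=0 W=0
Move 4: W@(2,2) -> caps B=0 W=0
Move 5: B@(2,0) -> caps B=0 W=0
Move 6: W@(2,1) -> caps B=0 W=0
Move 7: B@(0,2) -> caps B=0 W=0
Move 8: W@(0,0) -> caps B=0 W=0
Move 9: B@(0,1) -> caps B=0 W=0
Move 10: W@(1,0) -> caps B=0 W=0
Move 11: B@(3,3) -> caps B=0 W=0
Move 12: W@(3,0) -> caps B=0 W=1

Answer: 0 1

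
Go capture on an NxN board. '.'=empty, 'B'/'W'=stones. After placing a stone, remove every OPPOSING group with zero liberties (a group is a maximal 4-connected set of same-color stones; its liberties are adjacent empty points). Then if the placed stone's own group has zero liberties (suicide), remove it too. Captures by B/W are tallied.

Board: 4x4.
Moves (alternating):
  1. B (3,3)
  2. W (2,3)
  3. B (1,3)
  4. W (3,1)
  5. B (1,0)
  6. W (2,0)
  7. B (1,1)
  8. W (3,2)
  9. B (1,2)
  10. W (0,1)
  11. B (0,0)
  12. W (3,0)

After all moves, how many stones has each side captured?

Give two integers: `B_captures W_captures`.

Move 1: B@(3,3) -> caps B=0 W=0
Move 2: W@(2,3) -> caps B=0 W=0
Move 3: B@(1,3) -> caps B=0 W=0
Move 4: W@(3,1) -> caps B=0 W=0
Move 5: B@(1,0) -> caps B=0 W=0
Move 6: W@(2,0) -> caps B=0 W=0
Move 7: B@(1,1) -> caps B=0 W=0
Move 8: W@(3,2) -> caps B=0 W=1
Move 9: B@(1,2) -> caps B=0 W=1
Move 10: W@(0,1) -> caps B=0 W=1
Move 11: B@(0,0) -> caps B=0 W=1
Move 12: W@(3,0) -> caps B=0 W=1

Answer: 0 1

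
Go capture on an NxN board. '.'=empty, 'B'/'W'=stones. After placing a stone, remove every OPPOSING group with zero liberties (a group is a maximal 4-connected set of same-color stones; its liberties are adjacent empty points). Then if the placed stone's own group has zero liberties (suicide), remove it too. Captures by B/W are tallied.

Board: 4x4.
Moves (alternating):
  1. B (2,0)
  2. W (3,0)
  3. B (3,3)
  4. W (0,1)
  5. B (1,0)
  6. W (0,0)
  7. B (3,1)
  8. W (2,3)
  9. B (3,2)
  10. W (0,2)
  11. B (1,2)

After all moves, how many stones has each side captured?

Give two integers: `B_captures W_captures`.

Move 1: B@(2,0) -> caps B=0 W=0
Move 2: W@(3,0) -> caps B=0 W=0
Move 3: B@(3,3) -> caps B=0 W=0
Move 4: W@(0,1) -> caps B=0 W=0
Move 5: B@(1,0) -> caps B=0 W=0
Move 6: W@(0,0) -> caps B=0 W=0
Move 7: B@(3,1) -> caps B=1 W=0
Move 8: W@(2,3) -> caps B=1 W=0
Move 9: B@(3,2) -> caps B=1 W=0
Move 10: W@(0,2) -> caps B=1 W=0
Move 11: B@(1,2) -> caps B=1 W=0

Answer: 1 0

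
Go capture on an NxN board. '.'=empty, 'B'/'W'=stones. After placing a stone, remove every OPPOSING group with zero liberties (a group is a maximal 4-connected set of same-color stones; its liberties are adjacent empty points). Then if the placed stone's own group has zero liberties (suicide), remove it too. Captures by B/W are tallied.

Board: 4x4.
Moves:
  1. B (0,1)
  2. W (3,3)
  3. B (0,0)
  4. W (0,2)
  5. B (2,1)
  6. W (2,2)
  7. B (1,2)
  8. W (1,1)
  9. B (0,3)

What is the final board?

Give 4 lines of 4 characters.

Answer: BB.B
.WB.
.BW.
...W

Derivation:
Move 1: B@(0,1) -> caps B=0 W=0
Move 2: W@(3,3) -> caps B=0 W=0
Move 3: B@(0,0) -> caps B=0 W=0
Move 4: W@(0,2) -> caps B=0 W=0
Move 5: B@(2,1) -> caps B=0 W=0
Move 6: W@(2,2) -> caps B=0 W=0
Move 7: B@(1,2) -> caps B=0 W=0
Move 8: W@(1,1) -> caps B=0 W=0
Move 9: B@(0,3) -> caps B=1 W=0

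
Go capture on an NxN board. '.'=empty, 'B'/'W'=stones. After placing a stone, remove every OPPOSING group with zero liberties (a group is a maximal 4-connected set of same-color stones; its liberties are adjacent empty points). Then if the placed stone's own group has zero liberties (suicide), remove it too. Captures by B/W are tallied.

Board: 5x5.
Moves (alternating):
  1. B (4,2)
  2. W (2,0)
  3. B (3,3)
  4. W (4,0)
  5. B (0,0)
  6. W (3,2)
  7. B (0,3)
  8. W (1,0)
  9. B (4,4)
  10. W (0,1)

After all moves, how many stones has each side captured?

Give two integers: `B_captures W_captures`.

Answer: 0 1

Derivation:
Move 1: B@(4,2) -> caps B=0 W=0
Move 2: W@(2,0) -> caps B=0 W=0
Move 3: B@(3,3) -> caps B=0 W=0
Move 4: W@(4,0) -> caps B=0 W=0
Move 5: B@(0,0) -> caps B=0 W=0
Move 6: W@(3,2) -> caps B=0 W=0
Move 7: B@(0,3) -> caps B=0 W=0
Move 8: W@(1,0) -> caps B=0 W=0
Move 9: B@(4,4) -> caps B=0 W=0
Move 10: W@(0,1) -> caps B=0 W=1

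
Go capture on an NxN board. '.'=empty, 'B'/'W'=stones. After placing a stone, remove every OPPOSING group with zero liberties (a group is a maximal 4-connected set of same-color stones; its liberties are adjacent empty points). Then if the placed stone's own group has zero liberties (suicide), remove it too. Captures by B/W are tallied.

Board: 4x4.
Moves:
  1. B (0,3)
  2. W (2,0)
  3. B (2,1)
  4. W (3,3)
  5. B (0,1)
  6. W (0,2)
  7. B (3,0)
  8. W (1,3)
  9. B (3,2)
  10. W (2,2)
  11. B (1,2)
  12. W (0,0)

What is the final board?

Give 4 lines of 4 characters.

Answer: WBW.
..BW
WBW.
B.BW

Derivation:
Move 1: B@(0,3) -> caps B=0 W=0
Move 2: W@(2,0) -> caps B=0 W=0
Move 3: B@(2,1) -> caps B=0 W=0
Move 4: W@(3,3) -> caps B=0 W=0
Move 5: B@(0,1) -> caps B=0 W=0
Move 6: W@(0,2) -> caps B=0 W=0
Move 7: B@(3,0) -> caps B=0 W=0
Move 8: W@(1,3) -> caps B=0 W=1
Move 9: B@(3,2) -> caps B=0 W=1
Move 10: W@(2,2) -> caps B=0 W=1
Move 11: B@(1,2) -> caps B=0 W=1
Move 12: W@(0,0) -> caps B=0 W=1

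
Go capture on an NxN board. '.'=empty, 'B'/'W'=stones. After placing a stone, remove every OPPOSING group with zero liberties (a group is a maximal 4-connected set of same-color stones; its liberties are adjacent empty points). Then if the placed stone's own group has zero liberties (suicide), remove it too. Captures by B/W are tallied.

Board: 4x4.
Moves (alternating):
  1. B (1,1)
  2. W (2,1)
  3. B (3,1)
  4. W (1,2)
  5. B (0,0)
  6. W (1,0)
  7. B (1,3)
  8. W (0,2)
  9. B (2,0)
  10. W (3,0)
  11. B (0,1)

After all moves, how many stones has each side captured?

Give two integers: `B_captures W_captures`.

Answer: 1 0

Derivation:
Move 1: B@(1,1) -> caps B=0 W=0
Move 2: W@(2,1) -> caps B=0 W=0
Move 3: B@(3,1) -> caps B=0 W=0
Move 4: W@(1,2) -> caps B=0 W=0
Move 5: B@(0,0) -> caps B=0 W=0
Move 6: W@(1,0) -> caps B=0 W=0
Move 7: B@(1,3) -> caps B=0 W=0
Move 8: W@(0,2) -> caps B=0 W=0
Move 9: B@(2,0) -> caps B=1 W=0
Move 10: W@(3,0) -> caps B=1 W=0
Move 11: B@(0,1) -> caps B=1 W=0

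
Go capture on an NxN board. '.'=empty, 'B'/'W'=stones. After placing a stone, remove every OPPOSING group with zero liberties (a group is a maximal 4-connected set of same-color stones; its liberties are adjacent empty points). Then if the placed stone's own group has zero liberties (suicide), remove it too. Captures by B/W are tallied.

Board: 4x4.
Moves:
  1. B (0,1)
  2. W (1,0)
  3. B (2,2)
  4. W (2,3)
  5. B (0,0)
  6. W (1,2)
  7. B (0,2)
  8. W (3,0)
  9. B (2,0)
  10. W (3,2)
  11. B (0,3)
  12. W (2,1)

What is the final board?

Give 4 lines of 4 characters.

Answer: BBBB
W.W.
.W.W
W.W.

Derivation:
Move 1: B@(0,1) -> caps B=0 W=0
Move 2: W@(1,0) -> caps B=0 W=0
Move 3: B@(2,2) -> caps B=0 W=0
Move 4: W@(2,3) -> caps B=0 W=0
Move 5: B@(0,0) -> caps B=0 W=0
Move 6: W@(1,2) -> caps B=0 W=0
Move 7: B@(0,2) -> caps B=0 W=0
Move 8: W@(3,0) -> caps B=0 W=0
Move 9: B@(2,0) -> caps B=0 W=0
Move 10: W@(3,2) -> caps B=0 W=0
Move 11: B@(0,3) -> caps B=0 W=0
Move 12: W@(2,1) -> caps B=0 W=2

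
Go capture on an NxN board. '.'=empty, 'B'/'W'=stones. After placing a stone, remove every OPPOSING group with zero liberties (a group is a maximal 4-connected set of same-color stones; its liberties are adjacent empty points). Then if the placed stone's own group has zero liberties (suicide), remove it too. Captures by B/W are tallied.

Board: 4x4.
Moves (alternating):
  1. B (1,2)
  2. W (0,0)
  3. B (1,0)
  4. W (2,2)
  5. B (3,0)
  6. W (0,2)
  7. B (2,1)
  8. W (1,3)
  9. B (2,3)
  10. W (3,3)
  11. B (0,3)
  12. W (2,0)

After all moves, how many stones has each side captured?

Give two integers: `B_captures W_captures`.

Move 1: B@(1,2) -> caps B=0 W=0
Move 2: W@(0,0) -> caps B=0 W=0
Move 3: B@(1,0) -> caps B=0 W=0
Move 4: W@(2,2) -> caps B=0 W=0
Move 5: B@(3,0) -> caps B=0 W=0
Move 6: W@(0,2) -> caps B=0 W=0
Move 7: B@(2,1) -> caps B=0 W=0
Move 8: W@(1,3) -> caps B=0 W=0
Move 9: B@(2,3) -> caps B=0 W=0
Move 10: W@(3,3) -> caps B=0 W=1
Move 11: B@(0,3) -> caps B=0 W=1
Move 12: W@(2,0) -> caps B=0 W=1

Answer: 0 1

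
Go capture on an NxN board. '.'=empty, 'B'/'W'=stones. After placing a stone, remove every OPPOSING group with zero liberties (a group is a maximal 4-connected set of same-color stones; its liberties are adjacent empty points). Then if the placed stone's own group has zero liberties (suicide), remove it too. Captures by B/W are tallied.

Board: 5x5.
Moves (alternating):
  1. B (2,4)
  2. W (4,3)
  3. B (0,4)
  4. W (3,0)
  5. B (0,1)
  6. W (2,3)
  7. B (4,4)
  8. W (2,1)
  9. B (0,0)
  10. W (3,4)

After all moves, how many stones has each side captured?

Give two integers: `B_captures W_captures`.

Answer: 0 1

Derivation:
Move 1: B@(2,4) -> caps B=0 W=0
Move 2: W@(4,3) -> caps B=0 W=0
Move 3: B@(0,4) -> caps B=0 W=0
Move 4: W@(3,0) -> caps B=0 W=0
Move 5: B@(0,1) -> caps B=0 W=0
Move 6: W@(2,3) -> caps B=0 W=0
Move 7: B@(4,4) -> caps B=0 W=0
Move 8: W@(2,1) -> caps B=0 W=0
Move 9: B@(0,0) -> caps B=0 W=0
Move 10: W@(3,4) -> caps B=0 W=1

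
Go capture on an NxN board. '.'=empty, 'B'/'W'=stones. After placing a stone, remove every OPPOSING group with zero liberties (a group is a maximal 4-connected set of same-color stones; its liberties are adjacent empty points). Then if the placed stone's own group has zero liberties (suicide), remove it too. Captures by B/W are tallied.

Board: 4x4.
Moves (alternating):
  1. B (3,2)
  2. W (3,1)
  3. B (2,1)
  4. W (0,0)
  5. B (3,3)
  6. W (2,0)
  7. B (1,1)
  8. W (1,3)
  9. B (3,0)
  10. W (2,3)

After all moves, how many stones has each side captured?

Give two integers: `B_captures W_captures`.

Answer: 1 0

Derivation:
Move 1: B@(3,2) -> caps B=0 W=0
Move 2: W@(3,1) -> caps B=0 W=0
Move 3: B@(2,1) -> caps B=0 W=0
Move 4: W@(0,0) -> caps B=0 W=0
Move 5: B@(3,3) -> caps B=0 W=0
Move 6: W@(2,0) -> caps B=0 W=0
Move 7: B@(1,1) -> caps B=0 W=0
Move 8: W@(1,3) -> caps B=0 W=0
Move 9: B@(3,0) -> caps B=1 W=0
Move 10: W@(2,3) -> caps B=1 W=0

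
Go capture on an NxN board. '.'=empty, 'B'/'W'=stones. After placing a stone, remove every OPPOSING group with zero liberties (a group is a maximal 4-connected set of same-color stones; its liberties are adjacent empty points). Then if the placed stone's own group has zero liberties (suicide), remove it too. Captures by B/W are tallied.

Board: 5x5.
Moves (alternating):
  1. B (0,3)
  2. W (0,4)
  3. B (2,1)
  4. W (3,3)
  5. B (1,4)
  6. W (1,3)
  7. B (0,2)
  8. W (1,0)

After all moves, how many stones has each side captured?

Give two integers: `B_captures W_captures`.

Move 1: B@(0,3) -> caps B=0 W=0
Move 2: W@(0,4) -> caps B=0 W=0
Move 3: B@(2,1) -> caps B=0 W=0
Move 4: W@(3,3) -> caps B=0 W=0
Move 5: B@(1,4) -> caps B=1 W=0
Move 6: W@(1,3) -> caps B=1 W=0
Move 7: B@(0,2) -> caps B=1 W=0
Move 8: W@(1,0) -> caps B=1 W=0

Answer: 1 0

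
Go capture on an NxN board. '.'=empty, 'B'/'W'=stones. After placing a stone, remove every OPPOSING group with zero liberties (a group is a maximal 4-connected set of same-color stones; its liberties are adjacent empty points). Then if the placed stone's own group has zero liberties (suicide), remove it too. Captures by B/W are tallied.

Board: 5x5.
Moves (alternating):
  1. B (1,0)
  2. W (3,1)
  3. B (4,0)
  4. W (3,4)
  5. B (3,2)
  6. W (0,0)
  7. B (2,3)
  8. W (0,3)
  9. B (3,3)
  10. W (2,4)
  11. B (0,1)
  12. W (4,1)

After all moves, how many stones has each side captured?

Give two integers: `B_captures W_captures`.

Answer: 1 0

Derivation:
Move 1: B@(1,0) -> caps B=0 W=0
Move 2: W@(3,1) -> caps B=0 W=0
Move 3: B@(4,0) -> caps B=0 W=0
Move 4: W@(3,4) -> caps B=0 W=0
Move 5: B@(3,2) -> caps B=0 W=0
Move 6: W@(0,0) -> caps B=0 W=0
Move 7: B@(2,3) -> caps B=0 W=0
Move 8: W@(0,3) -> caps B=0 W=0
Move 9: B@(3,3) -> caps B=0 W=0
Move 10: W@(2,4) -> caps B=0 W=0
Move 11: B@(0,1) -> caps B=1 W=0
Move 12: W@(4,1) -> caps B=1 W=0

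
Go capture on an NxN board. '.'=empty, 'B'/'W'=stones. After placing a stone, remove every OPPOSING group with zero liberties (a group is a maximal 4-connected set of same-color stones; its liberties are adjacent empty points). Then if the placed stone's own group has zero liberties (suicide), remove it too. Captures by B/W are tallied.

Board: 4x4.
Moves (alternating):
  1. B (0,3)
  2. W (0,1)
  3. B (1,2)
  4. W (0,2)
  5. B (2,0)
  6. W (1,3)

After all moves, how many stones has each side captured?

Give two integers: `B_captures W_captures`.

Answer: 0 1

Derivation:
Move 1: B@(0,3) -> caps B=0 W=0
Move 2: W@(0,1) -> caps B=0 W=0
Move 3: B@(1,2) -> caps B=0 W=0
Move 4: W@(0,2) -> caps B=0 W=0
Move 5: B@(2,0) -> caps B=0 W=0
Move 6: W@(1,3) -> caps B=0 W=1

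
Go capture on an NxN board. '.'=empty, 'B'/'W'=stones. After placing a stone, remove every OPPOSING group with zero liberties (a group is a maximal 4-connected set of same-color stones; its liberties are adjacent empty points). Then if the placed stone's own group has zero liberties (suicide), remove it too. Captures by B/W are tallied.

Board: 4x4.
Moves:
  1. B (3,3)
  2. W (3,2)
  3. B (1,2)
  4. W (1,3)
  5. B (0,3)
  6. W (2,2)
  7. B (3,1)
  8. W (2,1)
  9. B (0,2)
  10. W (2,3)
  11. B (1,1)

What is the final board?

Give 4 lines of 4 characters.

Answer: ..BB
.BBW
.WWW
.BW.

Derivation:
Move 1: B@(3,3) -> caps B=0 W=0
Move 2: W@(3,2) -> caps B=0 W=0
Move 3: B@(1,2) -> caps B=0 W=0
Move 4: W@(1,3) -> caps B=0 W=0
Move 5: B@(0,3) -> caps B=0 W=0
Move 6: W@(2,2) -> caps B=0 W=0
Move 7: B@(3,1) -> caps B=0 W=0
Move 8: W@(2,1) -> caps B=0 W=0
Move 9: B@(0,2) -> caps B=0 W=0
Move 10: W@(2,3) -> caps B=0 W=1
Move 11: B@(1,1) -> caps B=0 W=1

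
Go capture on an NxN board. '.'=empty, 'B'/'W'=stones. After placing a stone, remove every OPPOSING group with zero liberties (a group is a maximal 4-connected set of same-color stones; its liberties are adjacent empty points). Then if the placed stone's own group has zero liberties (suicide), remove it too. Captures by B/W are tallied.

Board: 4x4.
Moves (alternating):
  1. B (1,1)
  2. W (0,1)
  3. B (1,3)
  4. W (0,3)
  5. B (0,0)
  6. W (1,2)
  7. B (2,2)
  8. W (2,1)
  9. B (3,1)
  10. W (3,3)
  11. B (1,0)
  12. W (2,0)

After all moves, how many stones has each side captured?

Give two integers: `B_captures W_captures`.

Move 1: B@(1,1) -> caps B=0 W=0
Move 2: W@(0,1) -> caps B=0 W=0
Move 3: B@(1,3) -> caps B=0 W=0
Move 4: W@(0,3) -> caps B=0 W=0
Move 5: B@(0,0) -> caps B=0 W=0
Move 6: W@(1,2) -> caps B=0 W=0
Move 7: B@(2,2) -> caps B=0 W=0
Move 8: W@(2,1) -> caps B=0 W=0
Move 9: B@(3,1) -> caps B=0 W=0
Move 10: W@(3,3) -> caps B=0 W=0
Move 11: B@(1,0) -> caps B=0 W=0
Move 12: W@(2,0) -> caps B=0 W=3

Answer: 0 3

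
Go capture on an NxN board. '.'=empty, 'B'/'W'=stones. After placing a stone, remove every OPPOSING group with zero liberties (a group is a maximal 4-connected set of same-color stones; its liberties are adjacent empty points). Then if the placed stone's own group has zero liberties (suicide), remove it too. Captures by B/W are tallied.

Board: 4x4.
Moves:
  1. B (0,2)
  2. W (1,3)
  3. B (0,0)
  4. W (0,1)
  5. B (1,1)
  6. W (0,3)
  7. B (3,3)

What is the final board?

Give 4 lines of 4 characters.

Move 1: B@(0,2) -> caps B=0 W=0
Move 2: W@(1,3) -> caps B=0 W=0
Move 3: B@(0,0) -> caps B=0 W=0
Move 4: W@(0,1) -> caps B=0 W=0
Move 5: B@(1,1) -> caps B=1 W=0
Move 6: W@(0,3) -> caps B=1 W=0
Move 7: B@(3,3) -> caps B=1 W=0

Answer: B.BW
.B.W
....
...B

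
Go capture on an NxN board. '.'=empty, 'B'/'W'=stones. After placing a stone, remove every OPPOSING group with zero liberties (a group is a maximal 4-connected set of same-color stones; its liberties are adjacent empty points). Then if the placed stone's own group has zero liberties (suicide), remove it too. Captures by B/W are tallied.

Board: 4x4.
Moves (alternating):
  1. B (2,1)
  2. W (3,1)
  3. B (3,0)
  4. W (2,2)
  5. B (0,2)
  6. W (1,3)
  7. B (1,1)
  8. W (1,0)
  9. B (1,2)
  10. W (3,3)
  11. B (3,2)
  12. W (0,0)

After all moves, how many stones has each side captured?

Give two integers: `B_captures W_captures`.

Move 1: B@(2,1) -> caps B=0 W=0
Move 2: W@(3,1) -> caps B=0 W=0
Move 3: B@(3,0) -> caps B=0 W=0
Move 4: W@(2,2) -> caps B=0 W=0
Move 5: B@(0,2) -> caps B=0 W=0
Move 6: W@(1,3) -> caps B=0 W=0
Move 7: B@(1,1) -> caps B=0 W=0
Move 8: W@(1,0) -> caps B=0 W=0
Move 9: B@(1,2) -> caps B=0 W=0
Move 10: W@(3,3) -> caps B=0 W=0
Move 11: B@(3,2) -> caps B=1 W=0
Move 12: W@(0,0) -> caps B=1 W=0

Answer: 1 0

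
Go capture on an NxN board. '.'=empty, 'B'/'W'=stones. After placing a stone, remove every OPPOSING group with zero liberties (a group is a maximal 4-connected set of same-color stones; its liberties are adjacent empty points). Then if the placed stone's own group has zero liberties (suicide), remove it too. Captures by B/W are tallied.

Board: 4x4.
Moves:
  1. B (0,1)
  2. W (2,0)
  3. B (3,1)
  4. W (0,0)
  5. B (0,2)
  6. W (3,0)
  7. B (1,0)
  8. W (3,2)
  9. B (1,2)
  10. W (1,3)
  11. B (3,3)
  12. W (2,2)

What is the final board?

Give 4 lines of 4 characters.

Answer: .BB.
B.BW
W.W.
WBWB

Derivation:
Move 1: B@(0,1) -> caps B=0 W=0
Move 2: W@(2,0) -> caps B=0 W=0
Move 3: B@(3,1) -> caps B=0 W=0
Move 4: W@(0,0) -> caps B=0 W=0
Move 5: B@(0,2) -> caps B=0 W=0
Move 6: W@(3,0) -> caps B=0 W=0
Move 7: B@(1,0) -> caps B=1 W=0
Move 8: W@(3,2) -> caps B=1 W=0
Move 9: B@(1,2) -> caps B=1 W=0
Move 10: W@(1,3) -> caps B=1 W=0
Move 11: B@(3,3) -> caps B=1 W=0
Move 12: W@(2,2) -> caps B=1 W=0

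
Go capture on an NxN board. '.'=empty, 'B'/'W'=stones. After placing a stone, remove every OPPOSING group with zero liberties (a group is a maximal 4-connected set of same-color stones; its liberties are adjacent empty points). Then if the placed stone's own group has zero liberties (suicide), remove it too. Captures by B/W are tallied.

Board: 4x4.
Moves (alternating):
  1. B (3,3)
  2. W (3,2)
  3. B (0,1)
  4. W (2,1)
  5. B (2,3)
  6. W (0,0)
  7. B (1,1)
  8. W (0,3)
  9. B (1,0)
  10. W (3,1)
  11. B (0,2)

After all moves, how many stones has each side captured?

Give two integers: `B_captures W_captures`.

Answer: 1 0

Derivation:
Move 1: B@(3,3) -> caps B=0 W=0
Move 2: W@(3,2) -> caps B=0 W=0
Move 3: B@(0,1) -> caps B=0 W=0
Move 4: W@(2,1) -> caps B=0 W=0
Move 5: B@(2,3) -> caps B=0 W=0
Move 6: W@(0,0) -> caps B=0 W=0
Move 7: B@(1,1) -> caps B=0 W=0
Move 8: W@(0,3) -> caps B=0 W=0
Move 9: B@(1,0) -> caps B=1 W=0
Move 10: W@(3,1) -> caps B=1 W=0
Move 11: B@(0,2) -> caps B=1 W=0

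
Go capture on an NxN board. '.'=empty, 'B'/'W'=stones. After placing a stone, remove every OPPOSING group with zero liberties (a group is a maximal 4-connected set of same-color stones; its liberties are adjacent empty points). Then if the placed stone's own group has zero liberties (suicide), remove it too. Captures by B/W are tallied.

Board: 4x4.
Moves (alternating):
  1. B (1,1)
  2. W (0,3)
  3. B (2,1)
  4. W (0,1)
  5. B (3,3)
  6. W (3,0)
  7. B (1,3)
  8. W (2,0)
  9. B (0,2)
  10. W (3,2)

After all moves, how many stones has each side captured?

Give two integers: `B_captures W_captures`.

Move 1: B@(1,1) -> caps B=0 W=0
Move 2: W@(0,3) -> caps B=0 W=0
Move 3: B@(2,1) -> caps B=0 W=0
Move 4: W@(0,1) -> caps B=0 W=0
Move 5: B@(3,3) -> caps B=0 W=0
Move 6: W@(3,0) -> caps B=0 W=0
Move 7: B@(1,3) -> caps B=0 W=0
Move 8: W@(2,0) -> caps B=0 W=0
Move 9: B@(0,2) -> caps B=1 W=0
Move 10: W@(3,2) -> caps B=1 W=0

Answer: 1 0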